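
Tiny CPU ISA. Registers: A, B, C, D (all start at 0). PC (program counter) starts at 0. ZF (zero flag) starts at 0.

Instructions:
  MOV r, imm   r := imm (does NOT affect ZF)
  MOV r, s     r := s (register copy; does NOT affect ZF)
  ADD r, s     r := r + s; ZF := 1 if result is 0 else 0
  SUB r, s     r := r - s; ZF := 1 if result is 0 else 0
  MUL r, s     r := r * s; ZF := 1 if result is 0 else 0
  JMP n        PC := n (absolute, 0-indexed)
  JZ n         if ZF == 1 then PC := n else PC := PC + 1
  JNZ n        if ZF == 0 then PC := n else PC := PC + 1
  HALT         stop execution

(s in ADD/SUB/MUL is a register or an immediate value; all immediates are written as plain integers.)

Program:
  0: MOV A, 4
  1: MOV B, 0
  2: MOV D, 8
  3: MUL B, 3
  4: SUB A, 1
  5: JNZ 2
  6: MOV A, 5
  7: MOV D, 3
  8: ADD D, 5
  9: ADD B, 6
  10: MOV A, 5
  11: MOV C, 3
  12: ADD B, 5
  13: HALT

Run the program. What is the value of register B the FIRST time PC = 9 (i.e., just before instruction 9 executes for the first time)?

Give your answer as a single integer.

Step 1: PC=0 exec 'MOV A, 4'. After: A=4 B=0 C=0 D=0 ZF=0 PC=1
Step 2: PC=1 exec 'MOV B, 0'. After: A=4 B=0 C=0 D=0 ZF=0 PC=2
Step 3: PC=2 exec 'MOV D, 8'. After: A=4 B=0 C=0 D=8 ZF=0 PC=3
Step 4: PC=3 exec 'MUL B, 3'. After: A=4 B=0 C=0 D=8 ZF=1 PC=4
Step 5: PC=4 exec 'SUB A, 1'. After: A=3 B=0 C=0 D=8 ZF=0 PC=5
Step 6: PC=5 exec 'JNZ 2'. After: A=3 B=0 C=0 D=8 ZF=0 PC=2
Step 7: PC=2 exec 'MOV D, 8'. After: A=3 B=0 C=0 D=8 ZF=0 PC=3
Step 8: PC=3 exec 'MUL B, 3'. After: A=3 B=0 C=0 D=8 ZF=1 PC=4
Step 9: PC=4 exec 'SUB A, 1'. After: A=2 B=0 C=0 D=8 ZF=0 PC=5
Step 10: PC=5 exec 'JNZ 2'. After: A=2 B=0 C=0 D=8 ZF=0 PC=2
Step 11: PC=2 exec 'MOV D, 8'. After: A=2 B=0 C=0 D=8 ZF=0 PC=3
Step 12: PC=3 exec 'MUL B, 3'. After: A=2 B=0 C=0 D=8 ZF=1 PC=4
Step 13: PC=4 exec 'SUB A, 1'. After: A=1 B=0 C=0 D=8 ZF=0 PC=5
Step 14: PC=5 exec 'JNZ 2'. After: A=1 B=0 C=0 D=8 ZF=0 PC=2
Step 15: PC=2 exec 'MOV D, 8'. After: A=1 B=0 C=0 D=8 ZF=0 PC=3
Step 16: PC=3 exec 'MUL B, 3'. After: A=1 B=0 C=0 D=8 ZF=1 PC=4
Step 17: PC=4 exec 'SUB A, 1'. After: A=0 B=0 C=0 D=8 ZF=1 PC=5
Step 18: PC=5 exec 'JNZ 2'. After: A=0 B=0 C=0 D=8 ZF=1 PC=6
Step 19: PC=6 exec 'MOV A, 5'. After: A=5 B=0 C=0 D=8 ZF=1 PC=7
Step 20: PC=7 exec 'MOV D, 3'. After: A=5 B=0 C=0 D=3 ZF=1 PC=8
Step 21: PC=8 exec 'ADD D, 5'. After: A=5 B=0 C=0 D=8 ZF=0 PC=9
First time PC=9: B=0

0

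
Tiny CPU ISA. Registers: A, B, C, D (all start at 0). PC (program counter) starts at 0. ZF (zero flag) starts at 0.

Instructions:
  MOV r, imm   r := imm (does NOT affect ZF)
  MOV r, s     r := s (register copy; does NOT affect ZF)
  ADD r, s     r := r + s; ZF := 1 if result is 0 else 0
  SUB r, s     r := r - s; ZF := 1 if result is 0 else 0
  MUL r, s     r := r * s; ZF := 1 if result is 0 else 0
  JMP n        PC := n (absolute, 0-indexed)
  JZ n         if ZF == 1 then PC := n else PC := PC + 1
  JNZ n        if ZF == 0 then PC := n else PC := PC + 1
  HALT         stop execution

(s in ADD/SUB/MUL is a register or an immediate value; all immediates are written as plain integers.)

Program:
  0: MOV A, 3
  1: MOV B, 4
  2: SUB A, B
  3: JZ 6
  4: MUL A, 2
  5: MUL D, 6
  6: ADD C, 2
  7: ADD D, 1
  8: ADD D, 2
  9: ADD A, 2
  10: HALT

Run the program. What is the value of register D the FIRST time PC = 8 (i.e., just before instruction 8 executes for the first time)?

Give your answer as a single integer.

Step 1: PC=0 exec 'MOV A, 3'. After: A=3 B=0 C=0 D=0 ZF=0 PC=1
Step 2: PC=1 exec 'MOV B, 4'. After: A=3 B=4 C=0 D=0 ZF=0 PC=2
Step 3: PC=2 exec 'SUB A, B'. After: A=-1 B=4 C=0 D=0 ZF=0 PC=3
Step 4: PC=3 exec 'JZ 6'. After: A=-1 B=4 C=0 D=0 ZF=0 PC=4
Step 5: PC=4 exec 'MUL A, 2'. After: A=-2 B=4 C=0 D=0 ZF=0 PC=5
Step 6: PC=5 exec 'MUL D, 6'. After: A=-2 B=4 C=0 D=0 ZF=1 PC=6
Step 7: PC=6 exec 'ADD C, 2'. After: A=-2 B=4 C=2 D=0 ZF=0 PC=7
Step 8: PC=7 exec 'ADD D, 1'. After: A=-2 B=4 C=2 D=1 ZF=0 PC=8
First time PC=8: D=1

1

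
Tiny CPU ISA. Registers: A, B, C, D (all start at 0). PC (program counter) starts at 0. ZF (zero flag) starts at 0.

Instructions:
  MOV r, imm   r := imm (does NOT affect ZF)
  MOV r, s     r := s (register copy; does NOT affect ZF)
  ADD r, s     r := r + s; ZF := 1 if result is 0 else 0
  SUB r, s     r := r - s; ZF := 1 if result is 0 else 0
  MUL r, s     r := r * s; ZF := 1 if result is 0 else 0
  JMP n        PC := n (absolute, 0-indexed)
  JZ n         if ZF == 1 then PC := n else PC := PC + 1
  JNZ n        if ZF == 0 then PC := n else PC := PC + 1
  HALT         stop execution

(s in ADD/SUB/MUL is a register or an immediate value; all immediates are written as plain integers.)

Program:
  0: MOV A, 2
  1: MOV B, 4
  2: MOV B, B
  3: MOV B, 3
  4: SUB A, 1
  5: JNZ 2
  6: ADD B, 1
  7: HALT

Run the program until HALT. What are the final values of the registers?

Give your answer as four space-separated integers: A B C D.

Step 1: PC=0 exec 'MOV A, 2'. After: A=2 B=0 C=0 D=0 ZF=0 PC=1
Step 2: PC=1 exec 'MOV B, 4'. After: A=2 B=4 C=0 D=0 ZF=0 PC=2
Step 3: PC=2 exec 'MOV B, B'. After: A=2 B=4 C=0 D=0 ZF=0 PC=3
Step 4: PC=3 exec 'MOV B, 3'. After: A=2 B=3 C=0 D=0 ZF=0 PC=4
Step 5: PC=4 exec 'SUB A, 1'. After: A=1 B=3 C=0 D=0 ZF=0 PC=5
Step 6: PC=5 exec 'JNZ 2'. After: A=1 B=3 C=0 D=0 ZF=0 PC=2
Step 7: PC=2 exec 'MOV B, B'. After: A=1 B=3 C=0 D=0 ZF=0 PC=3
Step 8: PC=3 exec 'MOV B, 3'. After: A=1 B=3 C=0 D=0 ZF=0 PC=4
Step 9: PC=4 exec 'SUB A, 1'. After: A=0 B=3 C=0 D=0 ZF=1 PC=5
Step 10: PC=5 exec 'JNZ 2'. After: A=0 B=3 C=0 D=0 ZF=1 PC=6
Step 11: PC=6 exec 'ADD B, 1'. After: A=0 B=4 C=0 D=0 ZF=0 PC=7
Step 12: PC=7 exec 'HALT'. After: A=0 B=4 C=0 D=0 ZF=0 PC=7 HALTED

Answer: 0 4 0 0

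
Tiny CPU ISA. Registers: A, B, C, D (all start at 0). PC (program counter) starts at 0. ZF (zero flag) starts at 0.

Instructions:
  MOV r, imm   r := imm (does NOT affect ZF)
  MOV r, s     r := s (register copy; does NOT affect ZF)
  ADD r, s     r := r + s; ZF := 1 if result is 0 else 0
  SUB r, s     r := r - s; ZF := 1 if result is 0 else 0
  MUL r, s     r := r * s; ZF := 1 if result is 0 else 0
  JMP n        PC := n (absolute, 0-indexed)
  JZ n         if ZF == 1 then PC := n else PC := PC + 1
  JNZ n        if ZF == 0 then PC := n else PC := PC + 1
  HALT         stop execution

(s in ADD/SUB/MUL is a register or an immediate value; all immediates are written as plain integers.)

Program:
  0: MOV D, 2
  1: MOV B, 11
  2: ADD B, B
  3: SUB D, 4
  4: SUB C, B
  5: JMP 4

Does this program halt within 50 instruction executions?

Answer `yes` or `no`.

Answer: no

Derivation:
Step 1: PC=0 exec 'MOV D, 2'. After: A=0 B=0 C=0 D=2 ZF=0 PC=1
Step 2: PC=1 exec 'MOV B, 11'. After: A=0 B=11 C=0 D=2 ZF=0 PC=2
Step 3: PC=2 exec 'ADD B, B'. After: A=0 B=22 C=0 D=2 ZF=0 PC=3
Step 4: PC=3 exec 'SUB D, 4'. After: A=0 B=22 C=0 D=-2 ZF=0 PC=4
Step 5: PC=4 exec 'SUB C, B'. After: A=0 B=22 C=-22 D=-2 ZF=0 PC=5
Step 6: PC=5 exec 'JMP 4'. After: A=0 B=22 C=-22 D=-2 ZF=0 PC=4
Step 7: PC=4 exec 'SUB C, B'. After: A=0 B=22 C=-44 D=-2 ZF=0 PC=5
Step 8: PC=5 exec 'JMP 4'. After: A=0 B=22 C=-44 D=-2 ZF=0 PC=4
Step 9: PC=4 exec 'SUB C, B'. After: A=0 B=22 C=-66 D=-2 ZF=0 PC=5
Step 10: PC=5 exec 'JMP 4'. After: A=0 B=22 C=-66 D=-2 ZF=0 PC=4
Step 11: PC=4 exec 'SUB C, B'. After: A=0 B=22 C=-88 D=-2 ZF=0 PC=5
Step 12: PC=5 exec 'JMP 4'. After: A=0 B=22 C=-88 D=-2 ZF=0 PC=4
Step 13: PC=4 exec 'SUB C, B'. After: A=0 B=22 C=-110 D=-2 ZF=0 PC=5
Step 14: PC=5 exec 'JMP 4'. After: A=0 B=22 C=-110 D=-2 ZF=0 PC=4
Step 15: PC=4 exec 'SUB C, B'. After: A=0 B=22 C=-132 D=-2 ZF=0 PC=5
After 50 steps: not halted. PC revisits the same instructions with no path to HALT; will never halt.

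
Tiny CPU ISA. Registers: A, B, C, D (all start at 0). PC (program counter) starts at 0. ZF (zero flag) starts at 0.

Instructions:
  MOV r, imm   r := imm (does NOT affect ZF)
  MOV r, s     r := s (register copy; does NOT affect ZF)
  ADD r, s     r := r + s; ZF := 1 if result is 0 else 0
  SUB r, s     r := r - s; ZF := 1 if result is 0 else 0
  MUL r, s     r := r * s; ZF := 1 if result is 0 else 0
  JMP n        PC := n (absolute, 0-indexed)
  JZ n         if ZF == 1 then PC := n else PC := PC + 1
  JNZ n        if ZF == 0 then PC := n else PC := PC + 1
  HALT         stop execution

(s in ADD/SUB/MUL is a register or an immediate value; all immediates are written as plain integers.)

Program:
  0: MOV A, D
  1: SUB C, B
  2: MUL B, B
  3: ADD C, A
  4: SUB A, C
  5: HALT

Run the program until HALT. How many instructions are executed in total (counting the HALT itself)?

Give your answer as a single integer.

Answer: 6

Derivation:
Step 1: PC=0 exec 'MOV A, D'. After: A=0 B=0 C=0 D=0 ZF=0 PC=1
Step 2: PC=1 exec 'SUB C, B'. After: A=0 B=0 C=0 D=0 ZF=1 PC=2
Step 3: PC=2 exec 'MUL B, B'. After: A=0 B=0 C=0 D=0 ZF=1 PC=3
Step 4: PC=3 exec 'ADD C, A'. After: A=0 B=0 C=0 D=0 ZF=1 PC=4
Step 5: PC=4 exec 'SUB A, C'. After: A=0 B=0 C=0 D=0 ZF=1 PC=5
Step 6: PC=5 exec 'HALT'. After: A=0 B=0 C=0 D=0 ZF=1 PC=5 HALTED
Total instructions executed: 6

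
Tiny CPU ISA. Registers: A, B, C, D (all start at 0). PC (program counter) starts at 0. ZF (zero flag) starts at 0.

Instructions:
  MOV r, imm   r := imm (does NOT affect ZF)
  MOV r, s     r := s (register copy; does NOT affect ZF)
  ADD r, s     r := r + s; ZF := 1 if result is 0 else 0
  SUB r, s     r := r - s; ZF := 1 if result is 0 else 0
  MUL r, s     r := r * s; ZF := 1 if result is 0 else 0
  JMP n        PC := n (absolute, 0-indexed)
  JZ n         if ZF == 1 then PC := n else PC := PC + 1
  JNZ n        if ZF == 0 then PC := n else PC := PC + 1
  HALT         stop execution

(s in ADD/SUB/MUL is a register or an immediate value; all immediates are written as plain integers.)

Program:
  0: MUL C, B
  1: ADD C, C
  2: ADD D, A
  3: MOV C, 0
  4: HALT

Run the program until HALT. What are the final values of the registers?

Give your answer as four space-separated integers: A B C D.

Answer: 0 0 0 0

Derivation:
Step 1: PC=0 exec 'MUL C, B'. After: A=0 B=0 C=0 D=0 ZF=1 PC=1
Step 2: PC=1 exec 'ADD C, C'. After: A=0 B=0 C=0 D=0 ZF=1 PC=2
Step 3: PC=2 exec 'ADD D, A'. After: A=0 B=0 C=0 D=0 ZF=1 PC=3
Step 4: PC=3 exec 'MOV C, 0'. After: A=0 B=0 C=0 D=0 ZF=1 PC=4
Step 5: PC=4 exec 'HALT'. After: A=0 B=0 C=0 D=0 ZF=1 PC=4 HALTED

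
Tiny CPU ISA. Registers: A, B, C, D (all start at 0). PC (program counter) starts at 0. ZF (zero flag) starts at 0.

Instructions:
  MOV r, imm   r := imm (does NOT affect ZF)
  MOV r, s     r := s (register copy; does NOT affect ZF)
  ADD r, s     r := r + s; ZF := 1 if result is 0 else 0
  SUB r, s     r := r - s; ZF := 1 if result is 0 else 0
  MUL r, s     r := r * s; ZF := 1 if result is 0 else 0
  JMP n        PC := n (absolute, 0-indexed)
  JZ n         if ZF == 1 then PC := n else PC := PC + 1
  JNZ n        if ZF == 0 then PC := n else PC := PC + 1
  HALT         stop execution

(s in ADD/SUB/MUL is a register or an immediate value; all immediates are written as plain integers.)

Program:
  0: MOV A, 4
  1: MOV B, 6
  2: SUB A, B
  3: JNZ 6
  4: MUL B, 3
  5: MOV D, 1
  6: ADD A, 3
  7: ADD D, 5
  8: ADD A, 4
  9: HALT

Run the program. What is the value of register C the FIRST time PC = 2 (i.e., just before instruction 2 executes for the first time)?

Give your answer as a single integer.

Step 1: PC=0 exec 'MOV A, 4'. After: A=4 B=0 C=0 D=0 ZF=0 PC=1
Step 2: PC=1 exec 'MOV B, 6'. After: A=4 B=6 C=0 D=0 ZF=0 PC=2
First time PC=2: C=0

0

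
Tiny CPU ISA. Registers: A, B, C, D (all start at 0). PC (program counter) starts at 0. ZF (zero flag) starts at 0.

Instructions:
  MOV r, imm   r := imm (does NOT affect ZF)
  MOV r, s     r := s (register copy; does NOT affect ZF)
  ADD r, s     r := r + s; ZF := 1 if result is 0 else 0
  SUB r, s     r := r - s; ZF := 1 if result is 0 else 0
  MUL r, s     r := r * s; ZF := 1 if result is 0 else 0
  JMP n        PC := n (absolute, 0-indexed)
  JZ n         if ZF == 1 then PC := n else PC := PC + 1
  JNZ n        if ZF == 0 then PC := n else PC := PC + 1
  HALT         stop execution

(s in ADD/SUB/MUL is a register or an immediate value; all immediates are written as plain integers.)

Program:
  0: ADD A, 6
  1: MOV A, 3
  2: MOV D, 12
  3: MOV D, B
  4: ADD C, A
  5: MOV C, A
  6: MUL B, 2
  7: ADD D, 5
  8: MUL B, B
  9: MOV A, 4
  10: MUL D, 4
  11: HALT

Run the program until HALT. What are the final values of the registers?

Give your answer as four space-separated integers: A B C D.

Answer: 4 0 3 20

Derivation:
Step 1: PC=0 exec 'ADD A, 6'. After: A=6 B=0 C=0 D=0 ZF=0 PC=1
Step 2: PC=1 exec 'MOV A, 3'. After: A=3 B=0 C=0 D=0 ZF=0 PC=2
Step 3: PC=2 exec 'MOV D, 12'. After: A=3 B=0 C=0 D=12 ZF=0 PC=3
Step 4: PC=3 exec 'MOV D, B'. After: A=3 B=0 C=0 D=0 ZF=0 PC=4
Step 5: PC=4 exec 'ADD C, A'. After: A=3 B=0 C=3 D=0 ZF=0 PC=5
Step 6: PC=5 exec 'MOV C, A'. After: A=3 B=0 C=3 D=0 ZF=0 PC=6
Step 7: PC=6 exec 'MUL B, 2'. After: A=3 B=0 C=3 D=0 ZF=1 PC=7
Step 8: PC=7 exec 'ADD D, 5'. After: A=3 B=0 C=3 D=5 ZF=0 PC=8
Step 9: PC=8 exec 'MUL B, B'. After: A=3 B=0 C=3 D=5 ZF=1 PC=9
Step 10: PC=9 exec 'MOV A, 4'. After: A=4 B=0 C=3 D=5 ZF=1 PC=10
Step 11: PC=10 exec 'MUL D, 4'. After: A=4 B=0 C=3 D=20 ZF=0 PC=11
Step 12: PC=11 exec 'HALT'. After: A=4 B=0 C=3 D=20 ZF=0 PC=11 HALTED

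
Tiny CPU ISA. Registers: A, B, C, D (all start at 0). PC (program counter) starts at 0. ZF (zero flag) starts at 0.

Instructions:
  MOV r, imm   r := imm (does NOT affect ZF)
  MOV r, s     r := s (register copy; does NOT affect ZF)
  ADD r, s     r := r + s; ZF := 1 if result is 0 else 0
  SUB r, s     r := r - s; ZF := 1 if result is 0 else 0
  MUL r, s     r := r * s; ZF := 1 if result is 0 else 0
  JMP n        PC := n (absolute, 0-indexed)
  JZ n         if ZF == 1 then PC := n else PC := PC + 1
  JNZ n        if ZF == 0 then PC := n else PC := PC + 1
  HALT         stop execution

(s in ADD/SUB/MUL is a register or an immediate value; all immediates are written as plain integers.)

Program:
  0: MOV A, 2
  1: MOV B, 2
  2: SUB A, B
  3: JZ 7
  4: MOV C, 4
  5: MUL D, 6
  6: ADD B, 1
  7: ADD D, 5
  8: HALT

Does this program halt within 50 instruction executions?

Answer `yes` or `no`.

Step 1: PC=0 exec 'MOV A, 2'. After: A=2 B=0 C=0 D=0 ZF=0 PC=1
Step 2: PC=1 exec 'MOV B, 2'. After: A=2 B=2 C=0 D=0 ZF=0 PC=2
Step 3: PC=2 exec 'SUB A, B'. After: A=0 B=2 C=0 D=0 ZF=1 PC=3
Step 4: PC=3 exec 'JZ 7'. After: A=0 B=2 C=0 D=0 ZF=1 PC=7
Step 5: PC=7 exec 'ADD D, 5'. After: A=0 B=2 C=0 D=5 ZF=0 PC=8
Step 6: PC=8 exec 'HALT'. After: A=0 B=2 C=0 D=5 ZF=0 PC=8 HALTED

Answer: yes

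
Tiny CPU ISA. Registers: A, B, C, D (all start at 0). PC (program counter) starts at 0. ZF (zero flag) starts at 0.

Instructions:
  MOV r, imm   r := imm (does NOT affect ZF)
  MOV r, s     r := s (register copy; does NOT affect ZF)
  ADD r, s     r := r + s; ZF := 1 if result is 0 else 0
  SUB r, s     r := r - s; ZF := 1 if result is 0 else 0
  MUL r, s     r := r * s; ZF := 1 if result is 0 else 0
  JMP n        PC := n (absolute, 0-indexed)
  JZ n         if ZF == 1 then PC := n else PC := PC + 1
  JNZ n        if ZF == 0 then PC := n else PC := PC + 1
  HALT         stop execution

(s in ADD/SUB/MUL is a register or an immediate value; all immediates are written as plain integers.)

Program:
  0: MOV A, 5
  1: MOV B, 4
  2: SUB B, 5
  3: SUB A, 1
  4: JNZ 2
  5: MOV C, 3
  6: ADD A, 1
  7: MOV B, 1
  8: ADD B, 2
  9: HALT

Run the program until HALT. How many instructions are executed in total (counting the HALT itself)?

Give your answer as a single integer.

Answer: 22

Derivation:
Step 1: PC=0 exec 'MOV A, 5'. After: A=5 B=0 C=0 D=0 ZF=0 PC=1
Step 2: PC=1 exec 'MOV B, 4'. After: A=5 B=4 C=0 D=0 ZF=0 PC=2
Step 3: PC=2 exec 'SUB B, 5'. After: A=5 B=-1 C=0 D=0 ZF=0 PC=3
Step 4: PC=3 exec 'SUB A, 1'. After: A=4 B=-1 C=0 D=0 ZF=0 PC=4
Step 5: PC=4 exec 'JNZ 2'. After: A=4 B=-1 C=0 D=0 ZF=0 PC=2
Step 6: PC=2 exec 'SUB B, 5'. After: A=4 B=-6 C=0 D=0 ZF=0 PC=3
Step 7: PC=3 exec 'SUB A, 1'. After: A=3 B=-6 C=0 D=0 ZF=0 PC=4
Step 8: PC=4 exec 'JNZ 2'. After: A=3 B=-6 C=0 D=0 ZF=0 PC=2
Step 9: PC=2 exec 'SUB B, 5'. After: A=3 B=-11 C=0 D=0 ZF=0 PC=3
Step 10: PC=3 exec 'SUB A, 1'. After: A=2 B=-11 C=0 D=0 ZF=0 PC=4
Step 11: PC=4 exec 'JNZ 2'. After: A=2 B=-11 C=0 D=0 ZF=0 PC=2
Step 12: PC=2 exec 'SUB B, 5'. After: A=2 B=-16 C=0 D=0 ZF=0 PC=3
Step 13: PC=3 exec 'SUB A, 1'. After: A=1 B=-16 C=0 D=0 ZF=0 PC=4
Step 14: PC=4 exec 'JNZ 2'. After: A=1 B=-16 C=0 D=0 ZF=0 PC=2
Step 15: PC=2 exec 'SUB B, 5'. After: A=1 B=-21 C=0 D=0 ZF=0 PC=3
Step 16: PC=3 exec 'SUB A, 1'. After: A=0 B=-21 C=0 D=0 ZF=1 PC=4
Step 17: PC=4 exec 'JNZ 2'. After: A=0 B=-21 C=0 D=0 ZF=1 PC=5
Step 18: PC=5 exec 'MOV C, 3'. After: A=0 B=-21 C=3 D=0 ZF=1 PC=6
Step 19: PC=6 exec 'ADD A, 1'. After: A=1 B=-21 C=3 D=0 ZF=0 PC=7
Step 20: PC=7 exec 'MOV B, 1'. After: A=1 B=1 C=3 D=0 ZF=0 PC=8
Step 21: PC=8 exec 'ADD B, 2'. After: A=1 B=3 C=3 D=0 ZF=0 PC=9
Step 22: PC=9 exec 'HALT'. After: A=1 B=3 C=3 D=0 ZF=0 PC=9 HALTED
Total instructions executed: 22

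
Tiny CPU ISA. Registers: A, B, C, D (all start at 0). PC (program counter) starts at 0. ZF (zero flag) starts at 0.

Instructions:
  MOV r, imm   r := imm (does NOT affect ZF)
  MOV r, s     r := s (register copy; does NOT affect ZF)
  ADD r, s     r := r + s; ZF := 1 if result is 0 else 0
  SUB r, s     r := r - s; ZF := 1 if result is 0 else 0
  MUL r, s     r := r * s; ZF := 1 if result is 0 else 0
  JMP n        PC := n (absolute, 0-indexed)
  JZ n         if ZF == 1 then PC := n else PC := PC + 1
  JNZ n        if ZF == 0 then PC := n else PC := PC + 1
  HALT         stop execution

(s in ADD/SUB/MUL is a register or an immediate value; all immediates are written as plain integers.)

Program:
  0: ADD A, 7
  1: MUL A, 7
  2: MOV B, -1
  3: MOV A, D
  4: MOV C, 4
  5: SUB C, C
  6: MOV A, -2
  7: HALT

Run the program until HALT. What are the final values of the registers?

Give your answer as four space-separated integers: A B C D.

Answer: -2 -1 0 0

Derivation:
Step 1: PC=0 exec 'ADD A, 7'. After: A=7 B=0 C=0 D=0 ZF=0 PC=1
Step 2: PC=1 exec 'MUL A, 7'. After: A=49 B=0 C=0 D=0 ZF=0 PC=2
Step 3: PC=2 exec 'MOV B, -1'. After: A=49 B=-1 C=0 D=0 ZF=0 PC=3
Step 4: PC=3 exec 'MOV A, D'. After: A=0 B=-1 C=0 D=0 ZF=0 PC=4
Step 5: PC=4 exec 'MOV C, 4'. After: A=0 B=-1 C=4 D=0 ZF=0 PC=5
Step 6: PC=5 exec 'SUB C, C'. After: A=0 B=-1 C=0 D=0 ZF=1 PC=6
Step 7: PC=6 exec 'MOV A, -2'. After: A=-2 B=-1 C=0 D=0 ZF=1 PC=7
Step 8: PC=7 exec 'HALT'. After: A=-2 B=-1 C=0 D=0 ZF=1 PC=7 HALTED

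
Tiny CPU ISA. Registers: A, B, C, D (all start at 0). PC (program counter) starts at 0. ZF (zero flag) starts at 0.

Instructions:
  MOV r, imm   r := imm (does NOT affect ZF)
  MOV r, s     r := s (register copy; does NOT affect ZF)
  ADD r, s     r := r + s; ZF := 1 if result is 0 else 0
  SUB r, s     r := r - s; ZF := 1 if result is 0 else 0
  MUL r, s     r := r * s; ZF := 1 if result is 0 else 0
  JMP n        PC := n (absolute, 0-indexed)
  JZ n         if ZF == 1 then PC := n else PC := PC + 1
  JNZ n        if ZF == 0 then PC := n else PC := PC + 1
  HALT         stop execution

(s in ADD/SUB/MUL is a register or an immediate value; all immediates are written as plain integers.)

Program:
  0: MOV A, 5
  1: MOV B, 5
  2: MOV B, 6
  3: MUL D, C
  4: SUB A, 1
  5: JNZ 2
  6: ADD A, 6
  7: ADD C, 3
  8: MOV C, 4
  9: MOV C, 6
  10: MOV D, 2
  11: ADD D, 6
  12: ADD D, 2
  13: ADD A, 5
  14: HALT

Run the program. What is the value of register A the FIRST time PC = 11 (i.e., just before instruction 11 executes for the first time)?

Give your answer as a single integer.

Step 1: PC=0 exec 'MOV A, 5'. After: A=5 B=0 C=0 D=0 ZF=0 PC=1
Step 2: PC=1 exec 'MOV B, 5'. After: A=5 B=5 C=0 D=0 ZF=0 PC=2
Step 3: PC=2 exec 'MOV B, 6'. After: A=5 B=6 C=0 D=0 ZF=0 PC=3
Step 4: PC=3 exec 'MUL D, C'. After: A=5 B=6 C=0 D=0 ZF=1 PC=4
Step 5: PC=4 exec 'SUB A, 1'. After: A=4 B=6 C=0 D=0 ZF=0 PC=5
Step 6: PC=5 exec 'JNZ 2'. After: A=4 B=6 C=0 D=0 ZF=0 PC=2
Step 7: PC=2 exec 'MOV B, 6'. After: A=4 B=6 C=0 D=0 ZF=0 PC=3
Step 8: PC=3 exec 'MUL D, C'. After: A=4 B=6 C=0 D=0 ZF=1 PC=4
Step 9: PC=4 exec 'SUB A, 1'. After: A=3 B=6 C=0 D=0 ZF=0 PC=5
Step 10: PC=5 exec 'JNZ 2'. After: A=3 B=6 C=0 D=0 ZF=0 PC=2
Step 11: PC=2 exec 'MOV B, 6'. After: A=3 B=6 C=0 D=0 ZF=0 PC=3
Step 12: PC=3 exec 'MUL D, C'. After: A=3 B=6 C=0 D=0 ZF=1 PC=4
Step 13: PC=4 exec 'SUB A, 1'. After: A=2 B=6 C=0 D=0 ZF=0 PC=5
Step 14: PC=5 exec 'JNZ 2'. After: A=2 B=6 C=0 D=0 ZF=0 PC=2
Step 15: PC=2 exec 'MOV B, 6'. After: A=2 B=6 C=0 D=0 ZF=0 PC=3
Step 16: PC=3 exec 'MUL D, C'. After: A=2 B=6 C=0 D=0 ZF=1 PC=4
Step 17: PC=4 exec 'SUB A, 1'. After: A=1 B=6 C=0 D=0 ZF=0 PC=5
Step 18: PC=5 exec 'JNZ 2'. After: A=1 B=6 C=0 D=0 ZF=0 PC=2
Step 19: PC=2 exec 'MOV B, 6'. After: A=1 B=6 C=0 D=0 ZF=0 PC=3
Step 20: PC=3 exec 'MUL D, C'. After: A=1 B=6 C=0 D=0 ZF=1 PC=4
Step 21: PC=4 exec 'SUB A, 1'. After: A=0 B=6 C=0 D=0 ZF=1 PC=5
Step 22: PC=5 exec 'JNZ 2'. After: A=0 B=6 C=0 D=0 ZF=1 PC=6
Step 23: PC=6 exec 'ADD A, 6'. After: A=6 B=6 C=0 D=0 ZF=0 PC=7
Step 24: PC=7 exec 'ADD C, 3'. After: A=6 B=6 C=3 D=0 ZF=0 PC=8
Step 25: PC=8 exec 'MOV C, 4'. After: A=6 B=6 C=4 D=0 ZF=0 PC=9
Step 26: PC=9 exec 'MOV C, 6'. After: A=6 B=6 C=6 D=0 ZF=0 PC=10
Step 27: PC=10 exec 'MOV D, 2'. After: A=6 B=6 C=6 D=2 ZF=0 PC=11
First time PC=11: A=6

6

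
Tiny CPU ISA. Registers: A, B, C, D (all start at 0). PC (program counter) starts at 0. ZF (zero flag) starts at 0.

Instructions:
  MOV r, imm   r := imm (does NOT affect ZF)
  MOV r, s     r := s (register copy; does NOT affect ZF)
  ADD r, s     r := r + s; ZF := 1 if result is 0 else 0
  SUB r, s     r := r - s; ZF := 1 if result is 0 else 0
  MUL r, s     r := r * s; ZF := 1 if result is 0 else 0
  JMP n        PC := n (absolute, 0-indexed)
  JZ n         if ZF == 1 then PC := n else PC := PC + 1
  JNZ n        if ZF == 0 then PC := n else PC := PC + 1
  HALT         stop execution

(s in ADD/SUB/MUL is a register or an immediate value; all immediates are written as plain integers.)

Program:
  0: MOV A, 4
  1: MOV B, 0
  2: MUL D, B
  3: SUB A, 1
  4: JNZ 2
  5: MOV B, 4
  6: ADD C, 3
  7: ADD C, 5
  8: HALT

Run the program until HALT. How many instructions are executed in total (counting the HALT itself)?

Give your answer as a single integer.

Step 1: PC=0 exec 'MOV A, 4'. After: A=4 B=0 C=0 D=0 ZF=0 PC=1
Step 2: PC=1 exec 'MOV B, 0'. After: A=4 B=0 C=0 D=0 ZF=0 PC=2
Step 3: PC=2 exec 'MUL D, B'. After: A=4 B=0 C=0 D=0 ZF=1 PC=3
Step 4: PC=3 exec 'SUB A, 1'. After: A=3 B=0 C=0 D=0 ZF=0 PC=4
Step 5: PC=4 exec 'JNZ 2'. After: A=3 B=0 C=0 D=0 ZF=0 PC=2
Step 6: PC=2 exec 'MUL D, B'. After: A=3 B=0 C=0 D=0 ZF=1 PC=3
Step 7: PC=3 exec 'SUB A, 1'. After: A=2 B=0 C=0 D=0 ZF=0 PC=4
Step 8: PC=4 exec 'JNZ 2'. After: A=2 B=0 C=0 D=0 ZF=0 PC=2
Step 9: PC=2 exec 'MUL D, B'. After: A=2 B=0 C=0 D=0 ZF=1 PC=3
Step 10: PC=3 exec 'SUB A, 1'. After: A=1 B=0 C=0 D=0 ZF=0 PC=4
Step 11: PC=4 exec 'JNZ 2'. After: A=1 B=0 C=0 D=0 ZF=0 PC=2
Step 12: PC=2 exec 'MUL D, B'. After: A=1 B=0 C=0 D=0 ZF=1 PC=3
Step 13: PC=3 exec 'SUB A, 1'. After: A=0 B=0 C=0 D=0 ZF=1 PC=4
Step 14: PC=4 exec 'JNZ 2'. After: A=0 B=0 C=0 D=0 ZF=1 PC=5
Step 15: PC=5 exec 'MOV B, 4'. After: A=0 B=4 C=0 D=0 ZF=1 PC=6
Step 16: PC=6 exec 'ADD C, 3'. After: A=0 B=4 C=3 D=0 ZF=0 PC=7
Step 17: PC=7 exec 'ADD C, 5'. After: A=0 B=4 C=8 D=0 ZF=0 PC=8
Step 18: PC=8 exec 'HALT'. After: A=0 B=4 C=8 D=0 ZF=0 PC=8 HALTED
Total instructions executed: 18

Answer: 18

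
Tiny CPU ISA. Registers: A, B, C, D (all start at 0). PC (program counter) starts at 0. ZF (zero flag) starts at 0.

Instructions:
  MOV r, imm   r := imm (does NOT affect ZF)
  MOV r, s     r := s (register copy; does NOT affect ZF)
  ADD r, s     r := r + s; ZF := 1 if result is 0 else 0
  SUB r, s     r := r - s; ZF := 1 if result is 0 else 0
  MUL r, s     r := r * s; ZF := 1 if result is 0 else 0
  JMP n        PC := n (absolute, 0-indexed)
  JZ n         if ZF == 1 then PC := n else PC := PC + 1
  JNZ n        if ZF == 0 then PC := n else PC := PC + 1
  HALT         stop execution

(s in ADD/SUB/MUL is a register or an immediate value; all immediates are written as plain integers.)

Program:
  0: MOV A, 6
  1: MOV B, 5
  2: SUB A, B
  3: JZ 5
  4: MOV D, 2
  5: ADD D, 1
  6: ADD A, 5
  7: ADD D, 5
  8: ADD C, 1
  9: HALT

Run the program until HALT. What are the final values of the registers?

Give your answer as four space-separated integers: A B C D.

Step 1: PC=0 exec 'MOV A, 6'. After: A=6 B=0 C=0 D=0 ZF=0 PC=1
Step 2: PC=1 exec 'MOV B, 5'. After: A=6 B=5 C=0 D=0 ZF=0 PC=2
Step 3: PC=2 exec 'SUB A, B'. After: A=1 B=5 C=0 D=0 ZF=0 PC=3
Step 4: PC=3 exec 'JZ 5'. After: A=1 B=5 C=0 D=0 ZF=0 PC=4
Step 5: PC=4 exec 'MOV D, 2'. After: A=1 B=5 C=0 D=2 ZF=0 PC=5
Step 6: PC=5 exec 'ADD D, 1'. After: A=1 B=5 C=0 D=3 ZF=0 PC=6
Step 7: PC=6 exec 'ADD A, 5'. After: A=6 B=5 C=0 D=3 ZF=0 PC=7
Step 8: PC=7 exec 'ADD D, 5'. After: A=6 B=5 C=0 D=8 ZF=0 PC=8
Step 9: PC=8 exec 'ADD C, 1'. After: A=6 B=5 C=1 D=8 ZF=0 PC=9
Step 10: PC=9 exec 'HALT'. After: A=6 B=5 C=1 D=8 ZF=0 PC=9 HALTED

Answer: 6 5 1 8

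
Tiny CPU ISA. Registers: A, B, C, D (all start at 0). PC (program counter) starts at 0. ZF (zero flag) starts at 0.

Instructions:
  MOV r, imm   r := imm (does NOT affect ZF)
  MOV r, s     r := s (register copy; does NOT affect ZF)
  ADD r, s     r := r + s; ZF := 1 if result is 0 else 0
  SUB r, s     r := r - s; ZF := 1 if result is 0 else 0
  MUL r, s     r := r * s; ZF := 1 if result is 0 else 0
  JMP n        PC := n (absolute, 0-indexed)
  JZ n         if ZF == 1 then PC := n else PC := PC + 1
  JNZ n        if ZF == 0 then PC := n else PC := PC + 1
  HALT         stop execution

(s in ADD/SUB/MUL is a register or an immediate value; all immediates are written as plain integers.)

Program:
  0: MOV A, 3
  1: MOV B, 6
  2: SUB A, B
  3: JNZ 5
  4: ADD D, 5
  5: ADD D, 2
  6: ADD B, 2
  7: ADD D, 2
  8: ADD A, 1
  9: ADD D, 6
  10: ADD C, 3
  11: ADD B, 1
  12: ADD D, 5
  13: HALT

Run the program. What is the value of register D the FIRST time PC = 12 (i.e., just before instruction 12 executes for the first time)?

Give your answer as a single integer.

Step 1: PC=0 exec 'MOV A, 3'. After: A=3 B=0 C=0 D=0 ZF=0 PC=1
Step 2: PC=1 exec 'MOV B, 6'. After: A=3 B=6 C=0 D=0 ZF=0 PC=2
Step 3: PC=2 exec 'SUB A, B'. After: A=-3 B=6 C=0 D=0 ZF=0 PC=3
Step 4: PC=3 exec 'JNZ 5'. After: A=-3 B=6 C=0 D=0 ZF=0 PC=5
Step 5: PC=5 exec 'ADD D, 2'. After: A=-3 B=6 C=0 D=2 ZF=0 PC=6
Step 6: PC=6 exec 'ADD B, 2'. After: A=-3 B=8 C=0 D=2 ZF=0 PC=7
Step 7: PC=7 exec 'ADD D, 2'. After: A=-3 B=8 C=0 D=4 ZF=0 PC=8
Step 8: PC=8 exec 'ADD A, 1'. After: A=-2 B=8 C=0 D=4 ZF=0 PC=9
Step 9: PC=9 exec 'ADD D, 6'. After: A=-2 B=8 C=0 D=10 ZF=0 PC=10
Step 10: PC=10 exec 'ADD C, 3'. After: A=-2 B=8 C=3 D=10 ZF=0 PC=11
Step 11: PC=11 exec 'ADD B, 1'. After: A=-2 B=9 C=3 D=10 ZF=0 PC=12
First time PC=12: D=10

10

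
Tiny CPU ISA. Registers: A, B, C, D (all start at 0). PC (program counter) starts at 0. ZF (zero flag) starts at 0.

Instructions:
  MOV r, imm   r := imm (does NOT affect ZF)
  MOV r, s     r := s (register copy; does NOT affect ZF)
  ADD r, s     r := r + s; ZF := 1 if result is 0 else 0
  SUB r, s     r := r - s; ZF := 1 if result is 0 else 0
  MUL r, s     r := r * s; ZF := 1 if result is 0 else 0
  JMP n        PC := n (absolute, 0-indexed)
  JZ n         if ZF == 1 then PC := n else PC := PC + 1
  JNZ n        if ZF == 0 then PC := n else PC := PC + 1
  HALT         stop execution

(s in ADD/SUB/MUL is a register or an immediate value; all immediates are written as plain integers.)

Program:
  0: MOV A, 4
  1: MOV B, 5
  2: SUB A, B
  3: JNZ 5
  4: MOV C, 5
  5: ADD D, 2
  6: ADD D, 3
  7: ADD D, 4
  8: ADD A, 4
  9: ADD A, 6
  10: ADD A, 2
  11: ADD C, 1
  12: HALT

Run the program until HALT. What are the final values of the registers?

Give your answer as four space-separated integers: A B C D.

Answer: 11 5 1 9

Derivation:
Step 1: PC=0 exec 'MOV A, 4'. After: A=4 B=0 C=0 D=0 ZF=0 PC=1
Step 2: PC=1 exec 'MOV B, 5'. After: A=4 B=5 C=0 D=0 ZF=0 PC=2
Step 3: PC=2 exec 'SUB A, B'. After: A=-1 B=5 C=0 D=0 ZF=0 PC=3
Step 4: PC=3 exec 'JNZ 5'. After: A=-1 B=5 C=0 D=0 ZF=0 PC=5
Step 5: PC=5 exec 'ADD D, 2'. After: A=-1 B=5 C=0 D=2 ZF=0 PC=6
Step 6: PC=6 exec 'ADD D, 3'. After: A=-1 B=5 C=0 D=5 ZF=0 PC=7
Step 7: PC=7 exec 'ADD D, 4'. After: A=-1 B=5 C=0 D=9 ZF=0 PC=8
Step 8: PC=8 exec 'ADD A, 4'. After: A=3 B=5 C=0 D=9 ZF=0 PC=9
Step 9: PC=9 exec 'ADD A, 6'. After: A=9 B=5 C=0 D=9 ZF=0 PC=10
Step 10: PC=10 exec 'ADD A, 2'. After: A=11 B=5 C=0 D=9 ZF=0 PC=11
Step 11: PC=11 exec 'ADD C, 1'. After: A=11 B=5 C=1 D=9 ZF=0 PC=12
Step 12: PC=12 exec 'HALT'. After: A=11 B=5 C=1 D=9 ZF=0 PC=12 HALTED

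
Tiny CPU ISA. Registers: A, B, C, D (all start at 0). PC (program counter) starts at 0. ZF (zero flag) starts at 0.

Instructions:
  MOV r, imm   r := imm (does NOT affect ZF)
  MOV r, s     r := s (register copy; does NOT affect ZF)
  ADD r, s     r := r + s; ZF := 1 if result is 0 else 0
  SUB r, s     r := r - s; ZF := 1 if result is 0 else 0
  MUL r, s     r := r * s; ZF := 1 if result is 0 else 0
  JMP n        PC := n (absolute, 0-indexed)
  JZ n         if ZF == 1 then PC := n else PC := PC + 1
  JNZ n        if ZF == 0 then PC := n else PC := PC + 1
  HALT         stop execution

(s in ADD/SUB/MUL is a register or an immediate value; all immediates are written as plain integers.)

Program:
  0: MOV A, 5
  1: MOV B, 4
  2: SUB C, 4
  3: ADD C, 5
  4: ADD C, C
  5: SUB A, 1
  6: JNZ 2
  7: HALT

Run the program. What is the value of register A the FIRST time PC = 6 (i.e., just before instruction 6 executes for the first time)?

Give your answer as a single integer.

Step 1: PC=0 exec 'MOV A, 5'. After: A=5 B=0 C=0 D=0 ZF=0 PC=1
Step 2: PC=1 exec 'MOV B, 4'. After: A=5 B=4 C=0 D=0 ZF=0 PC=2
Step 3: PC=2 exec 'SUB C, 4'. After: A=5 B=4 C=-4 D=0 ZF=0 PC=3
Step 4: PC=3 exec 'ADD C, 5'. After: A=5 B=4 C=1 D=0 ZF=0 PC=4
Step 5: PC=4 exec 'ADD C, C'. After: A=5 B=4 C=2 D=0 ZF=0 PC=5
Step 6: PC=5 exec 'SUB A, 1'. After: A=4 B=4 C=2 D=0 ZF=0 PC=6
First time PC=6: A=4

4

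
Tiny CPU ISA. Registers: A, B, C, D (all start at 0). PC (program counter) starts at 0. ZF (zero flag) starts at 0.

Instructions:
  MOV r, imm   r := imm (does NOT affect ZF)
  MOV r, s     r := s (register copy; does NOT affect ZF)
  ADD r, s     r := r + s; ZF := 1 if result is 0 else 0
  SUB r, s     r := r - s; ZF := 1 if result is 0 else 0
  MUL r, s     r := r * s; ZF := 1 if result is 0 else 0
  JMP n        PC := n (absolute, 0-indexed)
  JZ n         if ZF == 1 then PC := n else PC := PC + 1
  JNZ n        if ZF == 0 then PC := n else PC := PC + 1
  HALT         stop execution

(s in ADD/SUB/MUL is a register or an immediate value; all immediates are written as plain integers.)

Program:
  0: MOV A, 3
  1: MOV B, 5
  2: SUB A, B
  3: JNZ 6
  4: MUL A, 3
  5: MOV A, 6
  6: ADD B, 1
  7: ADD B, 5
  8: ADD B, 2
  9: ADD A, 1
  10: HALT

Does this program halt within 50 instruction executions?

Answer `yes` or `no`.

Answer: yes

Derivation:
Step 1: PC=0 exec 'MOV A, 3'. After: A=3 B=0 C=0 D=0 ZF=0 PC=1
Step 2: PC=1 exec 'MOV B, 5'. After: A=3 B=5 C=0 D=0 ZF=0 PC=2
Step 3: PC=2 exec 'SUB A, B'. After: A=-2 B=5 C=0 D=0 ZF=0 PC=3
Step 4: PC=3 exec 'JNZ 6'. After: A=-2 B=5 C=0 D=0 ZF=0 PC=6
Step 5: PC=6 exec 'ADD B, 1'. After: A=-2 B=6 C=0 D=0 ZF=0 PC=7
Step 6: PC=7 exec 'ADD B, 5'. After: A=-2 B=11 C=0 D=0 ZF=0 PC=8
Step 7: PC=8 exec 'ADD B, 2'. After: A=-2 B=13 C=0 D=0 ZF=0 PC=9
Step 8: PC=9 exec 'ADD A, 1'. After: A=-1 B=13 C=0 D=0 ZF=0 PC=10
Step 9: PC=10 exec 'HALT'. After: A=-1 B=13 C=0 D=0 ZF=0 PC=10 HALTED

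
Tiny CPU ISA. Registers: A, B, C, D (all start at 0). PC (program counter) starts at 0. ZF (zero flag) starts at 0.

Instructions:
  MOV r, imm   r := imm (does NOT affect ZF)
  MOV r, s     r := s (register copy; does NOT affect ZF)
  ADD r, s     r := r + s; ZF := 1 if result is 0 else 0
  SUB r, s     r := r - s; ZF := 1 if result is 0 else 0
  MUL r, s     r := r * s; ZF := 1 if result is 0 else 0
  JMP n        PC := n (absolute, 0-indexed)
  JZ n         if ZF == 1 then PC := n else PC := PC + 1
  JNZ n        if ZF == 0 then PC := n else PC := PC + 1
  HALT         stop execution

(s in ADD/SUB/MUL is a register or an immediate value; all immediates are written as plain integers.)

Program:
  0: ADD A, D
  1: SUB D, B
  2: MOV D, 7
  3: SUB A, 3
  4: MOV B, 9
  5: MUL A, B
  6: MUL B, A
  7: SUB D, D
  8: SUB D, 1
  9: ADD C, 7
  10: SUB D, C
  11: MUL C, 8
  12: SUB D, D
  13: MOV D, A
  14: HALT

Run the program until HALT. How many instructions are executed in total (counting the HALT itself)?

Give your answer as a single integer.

Step 1: PC=0 exec 'ADD A, D'. After: A=0 B=0 C=0 D=0 ZF=1 PC=1
Step 2: PC=1 exec 'SUB D, B'. After: A=0 B=0 C=0 D=0 ZF=1 PC=2
Step 3: PC=2 exec 'MOV D, 7'. After: A=0 B=0 C=0 D=7 ZF=1 PC=3
Step 4: PC=3 exec 'SUB A, 3'. After: A=-3 B=0 C=0 D=7 ZF=0 PC=4
Step 5: PC=4 exec 'MOV B, 9'. After: A=-3 B=9 C=0 D=7 ZF=0 PC=5
Step 6: PC=5 exec 'MUL A, B'. After: A=-27 B=9 C=0 D=7 ZF=0 PC=6
Step 7: PC=6 exec 'MUL B, A'. After: A=-27 B=-243 C=0 D=7 ZF=0 PC=7
Step 8: PC=7 exec 'SUB D, D'. After: A=-27 B=-243 C=0 D=0 ZF=1 PC=8
Step 9: PC=8 exec 'SUB D, 1'. After: A=-27 B=-243 C=0 D=-1 ZF=0 PC=9
Step 10: PC=9 exec 'ADD C, 7'. After: A=-27 B=-243 C=7 D=-1 ZF=0 PC=10
Step 11: PC=10 exec 'SUB D, C'. After: A=-27 B=-243 C=7 D=-8 ZF=0 PC=11
Step 12: PC=11 exec 'MUL C, 8'. After: A=-27 B=-243 C=56 D=-8 ZF=0 PC=12
Step 13: PC=12 exec 'SUB D, D'. After: A=-27 B=-243 C=56 D=0 ZF=1 PC=13
Step 14: PC=13 exec 'MOV D, A'. After: A=-27 B=-243 C=56 D=-27 ZF=1 PC=14
Step 15: PC=14 exec 'HALT'. After: A=-27 B=-243 C=56 D=-27 ZF=1 PC=14 HALTED
Total instructions executed: 15

Answer: 15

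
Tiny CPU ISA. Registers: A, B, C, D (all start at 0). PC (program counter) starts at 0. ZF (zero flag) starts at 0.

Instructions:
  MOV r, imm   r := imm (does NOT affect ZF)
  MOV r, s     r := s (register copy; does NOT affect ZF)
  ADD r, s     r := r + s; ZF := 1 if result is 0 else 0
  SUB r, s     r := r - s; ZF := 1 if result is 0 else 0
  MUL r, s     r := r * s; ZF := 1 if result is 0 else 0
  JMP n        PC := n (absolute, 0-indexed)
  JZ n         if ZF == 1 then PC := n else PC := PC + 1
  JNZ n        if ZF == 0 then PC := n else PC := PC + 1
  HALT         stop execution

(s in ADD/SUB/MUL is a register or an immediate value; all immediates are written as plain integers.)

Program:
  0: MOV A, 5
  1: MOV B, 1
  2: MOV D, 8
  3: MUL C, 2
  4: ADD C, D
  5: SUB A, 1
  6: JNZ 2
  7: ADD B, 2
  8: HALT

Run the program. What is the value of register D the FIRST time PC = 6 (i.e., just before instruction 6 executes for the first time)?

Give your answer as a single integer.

Step 1: PC=0 exec 'MOV A, 5'. After: A=5 B=0 C=0 D=0 ZF=0 PC=1
Step 2: PC=1 exec 'MOV B, 1'. After: A=5 B=1 C=0 D=0 ZF=0 PC=2
Step 3: PC=2 exec 'MOV D, 8'. After: A=5 B=1 C=0 D=8 ZF=0 PC=3
Step 4: PC=3 exec 'MUL C, 2'. After: A=5 B=1 C=0 D=8 ZF=1 PC=4
Step 5: PC=4 exec 'ADD C, D'. After: A=5 B=1 C=8 D=8 ZF=0 PC=5
Step 6: PC=5 exec 'SUB A, 1'. After: A=4 B=1 C=8 D=8 ZF=0 PC=6
First time PC=6: D=8

8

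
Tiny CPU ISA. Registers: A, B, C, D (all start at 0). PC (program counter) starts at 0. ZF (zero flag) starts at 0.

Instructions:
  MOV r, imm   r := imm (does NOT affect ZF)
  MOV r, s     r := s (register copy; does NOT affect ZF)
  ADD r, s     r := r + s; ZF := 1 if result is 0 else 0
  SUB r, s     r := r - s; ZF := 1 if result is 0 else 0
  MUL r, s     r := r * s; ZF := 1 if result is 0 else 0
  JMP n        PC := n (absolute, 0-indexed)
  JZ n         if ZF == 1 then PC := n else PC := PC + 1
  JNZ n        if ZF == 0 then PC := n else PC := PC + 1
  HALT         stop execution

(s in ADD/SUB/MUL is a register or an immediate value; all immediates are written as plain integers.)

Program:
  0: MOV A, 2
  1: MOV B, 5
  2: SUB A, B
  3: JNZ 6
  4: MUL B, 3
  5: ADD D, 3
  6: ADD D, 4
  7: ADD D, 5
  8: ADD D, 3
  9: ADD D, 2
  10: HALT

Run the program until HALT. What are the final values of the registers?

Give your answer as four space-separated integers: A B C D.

Answer: -3 5 0 14

Derivation:
Step 1: PC=0 exec 'MOV A, 2'. After: A=2 B=0 C=0 D=0 ZF=0 PC=1
Step 2: PC=1 exec 'MOV B, 5'. After: A=2 B=5 C=0 D=0 ZF=0 PC=2
Step 3: PC=2 exec 'SUB A, B'. After: A=-3 B=5 C=0 D=0 ZF=0 PC=3
Step 4: PC=3 exec 'JNZ 6'. After: A=-3 B=5 C=0 D=0 ZF=0 PC=6
Step 5: PC=6 exec 'ADD D, 4'. After: A=-3 B=5 C=0 D=4 ZF=0 PC=7
Step 6: PC=7 exec 'ADD D, 5'. After: A=-3 B=5 C=0 D=9 ZF=0 PC=8
Step 7: PC=8 exec 'ADD D, 3'. After: A=-3 B=5 C=0 D=12 ZF=0 PC=9
Step 8: PC=9 exec 'ADD D, 2'. After: A=-3 B=5 C=0 D=14 ZF=0 PC=10
Step 9: PC=10 exec 'HALT'. After: A=-3 B=5 C=0 D=14 ZF=0 PC=10 HALTED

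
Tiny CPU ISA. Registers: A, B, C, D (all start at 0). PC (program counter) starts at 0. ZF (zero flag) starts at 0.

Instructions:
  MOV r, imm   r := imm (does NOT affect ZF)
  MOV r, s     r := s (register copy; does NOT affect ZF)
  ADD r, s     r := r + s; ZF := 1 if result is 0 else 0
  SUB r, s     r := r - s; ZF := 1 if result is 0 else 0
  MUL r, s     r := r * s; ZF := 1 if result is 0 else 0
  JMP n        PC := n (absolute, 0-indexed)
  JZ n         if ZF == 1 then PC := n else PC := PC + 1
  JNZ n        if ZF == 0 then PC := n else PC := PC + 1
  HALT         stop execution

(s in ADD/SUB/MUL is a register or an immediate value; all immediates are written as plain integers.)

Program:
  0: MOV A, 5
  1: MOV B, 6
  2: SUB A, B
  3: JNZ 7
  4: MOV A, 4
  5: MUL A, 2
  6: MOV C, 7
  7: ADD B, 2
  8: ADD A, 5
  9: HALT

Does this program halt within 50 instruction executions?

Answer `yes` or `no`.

Answer: yes

Derivation:
Step 1: PC=0 exec 'MOV A, 5'. After: A=5 B=0 C=0 D=0 ZF=0 PC=1
Step 2: PC=1 exec 'MOV B, 6'. After: A=5 B=6 C=0 D=0 ZF=0 PC=2
Step 3: PC=2 exec 'SUB A, B'. After: A=-1 B=6 C=0 D=0 ZF=0 PC=3
Step 4: PC=3 exec 'JNZ 7'. After: A=-1 B=6 C=0 D=0 ZF=0 PC=7
Step 5: PC=7 exec 'ADD B, 2'. After: A=-1 B=8 C=0 D=0 ZF=0 PC=8
Step 6: PC=8 exec 'ADD A, 5'. After: A=4 B=8 C=0 D=0 ZF=0 PC=9
Step 7: PC=9 exec 'HALT'. After: A=4 B=8 C=0 D=0 ZF=0 PC=9 HALTED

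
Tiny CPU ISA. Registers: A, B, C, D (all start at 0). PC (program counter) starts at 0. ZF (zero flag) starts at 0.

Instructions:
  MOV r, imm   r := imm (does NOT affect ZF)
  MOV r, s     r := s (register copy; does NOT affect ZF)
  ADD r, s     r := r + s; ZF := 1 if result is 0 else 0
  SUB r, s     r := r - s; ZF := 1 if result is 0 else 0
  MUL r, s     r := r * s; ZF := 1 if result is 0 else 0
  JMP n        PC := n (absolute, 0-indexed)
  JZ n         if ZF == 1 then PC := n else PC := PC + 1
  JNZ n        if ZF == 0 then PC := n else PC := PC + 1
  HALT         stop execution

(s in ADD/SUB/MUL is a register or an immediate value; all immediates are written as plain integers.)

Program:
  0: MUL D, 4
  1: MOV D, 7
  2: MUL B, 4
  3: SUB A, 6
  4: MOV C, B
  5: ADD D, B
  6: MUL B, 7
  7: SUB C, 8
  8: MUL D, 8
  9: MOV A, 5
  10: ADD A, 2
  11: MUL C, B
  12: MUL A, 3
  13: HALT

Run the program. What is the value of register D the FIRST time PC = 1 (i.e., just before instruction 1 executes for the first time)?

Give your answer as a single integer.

Step 1: PC=0 exec 'MUL D, 4'. After: A=0 B=0 C=0 D=0 ZF=1 PC=1
First time PC=1: D=0

0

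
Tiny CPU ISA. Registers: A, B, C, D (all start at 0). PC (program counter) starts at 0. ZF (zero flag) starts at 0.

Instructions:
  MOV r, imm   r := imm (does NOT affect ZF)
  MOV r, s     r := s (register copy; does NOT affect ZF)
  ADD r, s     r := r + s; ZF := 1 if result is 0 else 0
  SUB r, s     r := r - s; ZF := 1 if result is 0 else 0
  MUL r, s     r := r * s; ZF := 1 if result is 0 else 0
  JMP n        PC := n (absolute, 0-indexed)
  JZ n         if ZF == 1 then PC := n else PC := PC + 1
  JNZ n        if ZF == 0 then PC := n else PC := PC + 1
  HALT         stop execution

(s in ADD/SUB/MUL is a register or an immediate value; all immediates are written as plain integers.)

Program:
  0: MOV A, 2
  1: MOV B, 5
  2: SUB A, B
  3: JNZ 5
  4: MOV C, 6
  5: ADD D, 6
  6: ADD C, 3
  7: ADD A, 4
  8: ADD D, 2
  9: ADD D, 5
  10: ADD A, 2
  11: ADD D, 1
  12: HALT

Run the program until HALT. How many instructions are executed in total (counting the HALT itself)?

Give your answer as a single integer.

Answer: 12

Derivation:
Step 1: PC=0 exec 'MOV A, 2'. After: A=2 B=0 C=0 D=0 ZF=0 PC=1
Step 2: PC=1 exec 'MOV B, 5'. After: A=2 B=5 C=0 D=0 ZF=0 PC=2
Step 3: PC=2 exec 'SUB A, B'. After: A=-3 B=5 C=0 D=0 ZF=0 PC=3
Step 4: PC=3 exec 'JNZ 5'. After: A=-3 B=5 C=0 D=0 ZF=0 PC=5
Step 5: PC=5 exec 'ADD D, 6'. After: A=-3 B=5 C=0 D=6 ZF=0 PC=6
Step 6: PC=6 exec 'ADD C, 3'. After: A=-3 B=5 C=3 D=6 ZF=0 PC=7
Step 7: PC=7 exec 'ADD A, 4'. After: A=1 B=5 C=3 D=6 ZF=0 PC=8
Step 8: PC=8 exec 'ADD D, 2'. After: A=1 B=5 C=3 D=8 ZF=0 PC=9
Step 9: PC=9 exec 'ADD D, 5'. After: A=1 B=5 C=3 D=13 ZF=0 PC=10
Step 10: PC=10 exec 'ADD A, 2'. After: A=3 B=5 C=3 D=13 ZF=0 PC=11
Step 11: PC=11 exec 'ADD D, 1'. After: A=3 B=5 C=3 D=14 ZF=0 PC=12
Step 12: PC=12 exec 'HALT'. After: A=3 B=5 C=3 D=14 ZF=0 PC=12 HALTED
Total instructions executed: 12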